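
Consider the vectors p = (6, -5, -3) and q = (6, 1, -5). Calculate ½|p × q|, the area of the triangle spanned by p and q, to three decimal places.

23.580

i: (-5)·(-5) - (-3)·1 = 25 - (-3) = 28
j: (-3)·6 - 6·(-5) = -18 - (-30) = 12
k: 6·1 - (-5)·6 = 6 - (-30) = 36
p × q = (28, 12, 36)
|p × q| = √(28² + 12² + 36²) = √2224 ≈ 47.1593
area = ½ · 47.1593 ≈ 23.580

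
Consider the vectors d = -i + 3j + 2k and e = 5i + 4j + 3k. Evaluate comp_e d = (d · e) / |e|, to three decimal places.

1.838

d · e = (-1)·5 + 3·4 + 2·3 = -5 + 12 + 6 = 13
|e| = √(25 + 16 + 9) = √50 ≈ 7.0711
comp_e d = 13 / √50 ≈ 1.838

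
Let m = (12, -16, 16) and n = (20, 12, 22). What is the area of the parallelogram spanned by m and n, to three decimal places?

i: (-16)·22 - 16·12 = -352 - 192 = -544
j: 16·20 - 12·22 = 320 - 264 = 56
k: 12·12 - (-16)·20 = 144 - (-320) = 464
m × n = (-544, 56, 464)
|m × n| = √((-544)² + 56² + 464²) = √514368 ≈ 717.1945

717.195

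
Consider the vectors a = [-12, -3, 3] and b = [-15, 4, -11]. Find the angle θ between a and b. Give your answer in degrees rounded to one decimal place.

a · b = (-12)·(-15) + (-3)·4 + 3·(-11) = 180 - 12 - 33 = 135
|a|² = 144 + 9 + 9 = 162,  |a| = √162 ≈ 12.727922
|b|² = 225 + 16 + 121 = 362,  |b| = √362 ≈ 19.026298
cos θ = 135 / (12.727922 · 19.026298) ≈ 0.55747
θ = arccos(0.55747) ≈ 56.1°

56.1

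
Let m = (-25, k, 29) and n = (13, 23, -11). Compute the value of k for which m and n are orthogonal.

m · n = (-25)·13 + k·23 + 29·(-11) = -644 + 23k
Set equal to 0: 23k = 644, so k = 28.

28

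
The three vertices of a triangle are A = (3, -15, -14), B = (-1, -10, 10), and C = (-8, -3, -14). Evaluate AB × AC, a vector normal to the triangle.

AB = (-4, 5, 24)
AC = (-11, 12, 0)
i: 5·0 - 24·12 = 0 - 288 = -288
j: 24·(-11) - (-4)·0 = -264 - 0 = -264
k: (-4)·12 - 5·(-11) = -48 - (-55) = 7
AB × AC = (-288, -264, 7)

(-288, -264, 7)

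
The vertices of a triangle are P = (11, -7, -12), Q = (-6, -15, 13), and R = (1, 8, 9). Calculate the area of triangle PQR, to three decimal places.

PQ = (-17, -8, 25),  PR = (-10, 15, 21)
i: (-8)·21 - 25·15 = -168 - 375 = -543
j: 25·(-10) - (-17)·21 = -250 - (-357) = 107
k: (-17)·15 - (-8)·(-10) = -255 - 80 = -335
PQ × PR = (-543, 107, -335)
|PQ × PR| = √418523 ≈ 646.9335
area = ½ · 646.9335 ≈ 323.467

323.467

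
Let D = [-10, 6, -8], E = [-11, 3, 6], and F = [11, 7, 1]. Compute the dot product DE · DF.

DE = E − D = (-1, -3, 14)
DF = F − D = (21, 1, 9)
DE · DF = (-1)·21 + (-3)·1 + 14·9 = -21 - 3 + 126 = 102

102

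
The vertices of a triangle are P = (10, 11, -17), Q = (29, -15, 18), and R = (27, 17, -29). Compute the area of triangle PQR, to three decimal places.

499.217

PQ = (19, -26, 35),  PR = (17, 6, -12)
i: (-26)·(-12) - 35·6 = 312 - 210 = 102
j: 35·17 - 19·(-12) = 595 - (-228) = 823
k: 19·6 - (-26)·17 = 114 - (-442) = 556
PQ × PR = (102, 823, 556)
|PQ × PR| = √996869 ≈ 998.4333
area = ½ · 998.4333 ≈ 499.217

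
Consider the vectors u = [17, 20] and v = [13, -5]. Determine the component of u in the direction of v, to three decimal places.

8.687

u · v = 17·13 + 20·(-5) = 221 - 100 = 121
|v| = √(169 + 25) = √194 ≈ 13.9284
comp_v u = 121 / √194 ≈ 8.687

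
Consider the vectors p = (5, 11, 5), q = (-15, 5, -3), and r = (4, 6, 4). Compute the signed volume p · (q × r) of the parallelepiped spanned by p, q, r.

q × r:
i: 5·4 - (-3)·6 = 20 - (-18) = 38
j: (-3)·4 - (-15)·4 = -12 - (-60) = 48
k: (-15)·6 - 5·4 = -90 - 20 = -110
q × r = (38, 48, -110)
p · (q × r) = 5·38 + 11·48 + 5·(-110) = 190 + 528 - 550 = 168

168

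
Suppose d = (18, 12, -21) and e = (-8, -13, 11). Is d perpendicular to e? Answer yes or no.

no

d · e = 18·(-8) + 12·(-13) + (-21)·11 = -144 - 156 - 231 = -531
Nonzero, so the vectors are not orthogonal.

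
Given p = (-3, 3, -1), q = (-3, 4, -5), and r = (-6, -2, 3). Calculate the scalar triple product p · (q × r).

q × r:
i: 4·3 - (-5)·(-2) = 12 - 10 = 2
j: (-5)·(-6) - (-3)·3 = 30 - (-9) = 39
k: (-3)·(-2) - 4·(-6) = 6 - (-24) = 30
q × r = (2, 39, 30)
p · (q × r) = (-3)·2 + 3·39 + (-1)·30 = -6 + 117 - 30 = 81

81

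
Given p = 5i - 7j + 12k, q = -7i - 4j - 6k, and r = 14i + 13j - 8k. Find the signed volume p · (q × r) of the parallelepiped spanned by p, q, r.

q × r:
i: (-4)·(-8) - (-6)·13 = 32 - (-78) = 110
j: (-6)·14 - (-7)·(-8) = -84 - 56 = -140
k: (-7)·13 - (-4)·14 = -91 - (-56) = -35
q × r = (110, -140, -35)
p · (q × r) = 5·110 + (-7)·(-140) + 12·(-35) = 550 + 980 - 420 = 1110

1110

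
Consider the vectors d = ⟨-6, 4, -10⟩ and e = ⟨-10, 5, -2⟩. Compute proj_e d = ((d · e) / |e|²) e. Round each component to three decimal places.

(-7.752, 3.876, -1.550)

d · e = (-6)·(-10) + 4·5 + (-10)·(-2) = 60 + 20 + 20 = 100
|e|² = 100 + 25 + 4 = 129
proj_e d = (100/129) · (-10, 5, -2) ≈ (-7.752, 3.876, -1.550)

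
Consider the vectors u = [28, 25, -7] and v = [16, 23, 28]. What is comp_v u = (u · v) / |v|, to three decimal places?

u · v = 28·16 + 25·23 + (-7)·28 = 448 + 575 - 196 = 827
|v| = √(256 + 529 + 784) = √1569 ≈ 39.6106
comp_v u = 827 / √1569 ≈ 20.878

20.878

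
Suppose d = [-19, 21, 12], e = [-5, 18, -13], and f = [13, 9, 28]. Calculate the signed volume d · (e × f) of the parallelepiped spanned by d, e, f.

e × f:
i: 18·28 - (-13)·9 = 504 - (-117) = 621
j: (-13)·13 - (-5)·28 = -169 - (-140) = -29
k: (-5)·9 - 18·13 = -45 - 234 = -279
e × f = (621, -29, -279)
d · (e × f) = (-19)·621 + 21·(-29) + 12·(-279) = -11799 - 609 - 3348 = -15756

-15756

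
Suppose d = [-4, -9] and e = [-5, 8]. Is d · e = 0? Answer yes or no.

no

d · e = (-4)·(-5) + (-9)·8 = 20 - 72 = -52
Nonzero, so the vectors are not orthogonal.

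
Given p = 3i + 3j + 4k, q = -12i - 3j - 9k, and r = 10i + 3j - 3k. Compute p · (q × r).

q × r:
i: (-3)·(-3) - (-9)·3 = 9 - (-27) = 36
j: (-9)·10 - (-12)·(-3) = -90 - 36 = -126
k: (-12)·3 - (-3)·10 = -36 - (-30) = -6
q × r = (36, -126, -6)
p · (q × r) = 3·36 + 3·(-126) + 4·(-6) = 108 - 378 - 24 = -294

-294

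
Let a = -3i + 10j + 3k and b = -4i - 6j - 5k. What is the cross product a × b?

(-32, -27, 58)

i: 10·(-5) - 3·(-6) = -50 - (-18) = -32
j: 3·(-4) - (-3)·(-5) = -12 - 15 = -27
k: (-3)·(-6) - 10·(-4) = 18 - (-40) = 58
a × b = (-32, -27, 58)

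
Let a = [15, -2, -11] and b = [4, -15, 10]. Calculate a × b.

(-185, -194, -217)

i: (-2)·10 - (-11)·(-15) = -20 - 165 = -185
j: (-11)·4 - 15·10 = -44 - 150 = -194
k: 15·(-15) - (-2)·4 = -225 - (-8) = -217
a × b = (-185, -194, -217)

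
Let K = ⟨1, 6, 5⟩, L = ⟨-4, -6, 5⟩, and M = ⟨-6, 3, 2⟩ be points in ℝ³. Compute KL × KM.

KL = (-5, -12, 0)
KM = (-7, -3, -3)
i: (-12)·(-3) - 0·(-3) = 36 - 0 = 36
j: 0·(-7) - (-5)·(-3) = 0 - 15 = -15
k: (-5)·(-3) - (-12)·(-7) = 15 - 84 = -69
KL × KM = (36, -15, -69)

(36, -15, -69)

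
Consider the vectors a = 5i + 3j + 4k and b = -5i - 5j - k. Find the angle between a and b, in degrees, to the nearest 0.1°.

150.6

a · b = 5·(-5) + 3·(-5) + 4·(-1) = -25 - 15 - 4 = -44
|a|² = 25 + 9 + 16 = 50,  |a| = √50 ≈ 7.071068
|b|² = 25 + 25 + 1 = 51,  |b| = √51 ≈ 7.141428
cos θ = -44 / (7.071068 · 7.141428) ≈ -0.87133
θ = arccos(-0.87133) ≈ 150.6°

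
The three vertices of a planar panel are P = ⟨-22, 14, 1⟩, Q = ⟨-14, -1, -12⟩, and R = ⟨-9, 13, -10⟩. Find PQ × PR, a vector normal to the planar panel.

PQ = (8, -15, -13)
PR = (13, -1, -11)
i: (-15)·(-11) - (-13)·(-1) = 165 - 13 = 152
j: (-13)·13 - 8·(-11) = -169 - (-88) = -81
k: 8·(-1) - (-15)·13 = -8 - (-195) = 187
PQ × PR = (152, -81, 187)

(152, -81, 187)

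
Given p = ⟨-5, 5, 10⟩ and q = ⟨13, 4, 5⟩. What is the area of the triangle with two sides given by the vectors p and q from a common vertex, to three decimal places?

i: 5·5 - 10·4 = 25 - 40 = -15
j: 10·13 - (-5)·5 = 130 - (-25) = 155
k: (-5)·4 - 5·13 = -20 - 65 = -85
p × q = (-15, 155, -85)
|p × q| = √((-15)² + 155² + (-85)²) = √31475 ≈ 177.4119
area = ½ · 177.4119 ≈ 88.706

88.706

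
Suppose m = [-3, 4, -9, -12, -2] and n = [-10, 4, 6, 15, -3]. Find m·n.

m · n = (-3)·(-10) + 4·4 + (-9)·6 + (-12)·15 + (-2)·(-3) = 30 + 16 - 54 - 180 + 6 = -182

-182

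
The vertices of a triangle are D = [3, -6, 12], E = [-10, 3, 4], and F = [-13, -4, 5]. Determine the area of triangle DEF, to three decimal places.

66.148

DE = (-13, 9, -8),  DF = (-16, 2, -7)
i: 9·(-7) - (-8)·2 = -63 - (-16) = -47
j: (-8)·(-16) - (-13)·(-7) = 128 - 91 = 37
k: (-13)·2 - 9·(-16) = -26 - (-144) = 118
DE × DF = (-47, 37, 118)
|DE × DF| = √17502 ≈ 132.2951
area = ½ · 132.2951 ≈ 66.148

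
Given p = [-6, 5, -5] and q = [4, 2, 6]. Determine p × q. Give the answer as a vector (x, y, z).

(40, 16, -32)

i: 5·6 - (-5)·2 = 30 - (-10) = 40
j: (-5)·4 - (-6)·6 = -20 - (-36) = 16
k: (-6)·2 - 5·4 = -12 - 20 = -32
p × q = (40, 16, -32)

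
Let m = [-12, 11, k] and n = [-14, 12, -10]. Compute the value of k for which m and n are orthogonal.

30

m · n = (-12)·(-14) + 11·12 + k·(-10) = 300 - 10k
Set equal to 0: -10k = -300, so k = 30.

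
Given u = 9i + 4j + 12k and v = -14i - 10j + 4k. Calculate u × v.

(136, -204, -34)

i: 4·4 - 12·(-10) = 16 - (-120) = 136
j: 12·(-14) - 9·4 = -168 - 36 = -204
k: 9·(-10) - 4·(-14) = -90 - (-56) = -34
u × v = (136, -204, -34)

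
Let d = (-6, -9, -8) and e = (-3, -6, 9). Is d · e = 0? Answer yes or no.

yes

d · e = (-6)·(-3) + (-9)·(-6) + (-8)·9 = 18 + 54 - 72 = 0
Zero, so the vectors are orthogonal.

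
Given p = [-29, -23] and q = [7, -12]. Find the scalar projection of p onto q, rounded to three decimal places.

5.255

p · q = (-29)·7 + (-23)·(-12) = -203 + 276 = 73
|q| = √(49 + 144) = √193 ≈ 13.8924
comp_q p = 73 / √193 ≈ 5.255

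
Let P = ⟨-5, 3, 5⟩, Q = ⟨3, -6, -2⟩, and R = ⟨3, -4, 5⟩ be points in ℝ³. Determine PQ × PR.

PQ = (8, -9, -7)
PR = (8, -7, 0)
i: (-9)·0 - (-7)·(-7) = 0 - 49 = -49
j: (-7)·8 - 8·0 = -56 - 0 = -56
k: 8·(-7) - (-9)·8 = -56 - (-72) = 16
PQ × PR = (-49, -56, 16)

(-49, -56, 16)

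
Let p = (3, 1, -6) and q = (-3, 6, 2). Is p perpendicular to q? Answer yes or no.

p · q = 3·(-3) + 1·6 + (-6)·2 = -9 + 6 - 12 = -15
Nonzero, so the vectors are not orthogonal.

no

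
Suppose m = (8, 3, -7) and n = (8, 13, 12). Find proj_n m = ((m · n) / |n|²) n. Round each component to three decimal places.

(0.403, 0.655, 0.605)

m · n = 8·8 + 3·13 + (-7)·12 = 64 + 39 - 84 = 19
|n|² = 64 + 169 + 144 = 377
proj_n m = (19/377) · (8, 13, 12) ≈ (0.403, 0.655, 0.605)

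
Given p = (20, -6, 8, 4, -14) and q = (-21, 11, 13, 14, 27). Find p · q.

-704

p · q = 20·(-21) + (-6)·11 + 8·13 + 4·14 + (-14)·27 = -420 - 66 + 104 + 56 - 378 = -704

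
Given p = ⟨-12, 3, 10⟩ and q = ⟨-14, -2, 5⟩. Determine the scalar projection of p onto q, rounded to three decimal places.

p · q = (-12)·(-14) + 3·(-2) + 10·5 = 168 - 6 + 50 = 212
|q| = √(196 + 4 + 25) = √225 ≈ 15.0000
comp_q p = 212 / √225 ≈ 14.133

14.133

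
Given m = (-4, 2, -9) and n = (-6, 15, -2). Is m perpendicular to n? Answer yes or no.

no

m · n = (-4)·(-6) + 2·15 + (-9)·(-2) = 24 + 30 + 18 = 72
Nonzero, so the vectors are not orthogonal.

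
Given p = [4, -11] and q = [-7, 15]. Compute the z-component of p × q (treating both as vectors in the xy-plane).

-17

4·15 - (-11)·(-7) = 60 - 77 = -17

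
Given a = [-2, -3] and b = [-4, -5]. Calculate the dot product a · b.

23

a · b = (-2)·(-4) + (-3)·(-5) = 8 + 15 = 23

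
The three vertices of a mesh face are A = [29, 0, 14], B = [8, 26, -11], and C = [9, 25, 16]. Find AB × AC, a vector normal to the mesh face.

AB = (-21, 26, -25)
AC = (-20, 25, 2)
i: 26·2 - (-25)·25 = 52 - (-625) = 677
j: (-25)·(-20) - (-21)·2 = 500 - (-42) = 542
k: (-21)·25 - 26·(-20) = -525 - (-520) = -5
AB × AC = (677, 542, -5)

(677, 542, -5)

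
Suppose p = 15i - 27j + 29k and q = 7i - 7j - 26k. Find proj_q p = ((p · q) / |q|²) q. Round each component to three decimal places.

p · q = 15·7 + (-27)·(-7) + 29·(-26) = 105 + 189 - 754 = -460
|q|² = 49 + 49 + 676 = 774
proj_q p = (-460/774) · (7, -7, -26) ≈ (-4.160, 4.160, 15.452)

(-4.160, 4.160, 15.452)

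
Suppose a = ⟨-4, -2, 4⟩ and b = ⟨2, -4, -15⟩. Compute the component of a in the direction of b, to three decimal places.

-3.833

a · b = (-4)·2 + (-2)·(-4) + 4·(-15) = -8 + 8 - 60 = -60
|b| = √(4 + 16 + 225) = √245 ≈ 15.6525
comp_b a = -60 / √245 ≈ -3.833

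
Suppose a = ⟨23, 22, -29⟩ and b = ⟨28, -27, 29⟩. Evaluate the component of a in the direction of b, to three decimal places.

a · b = 23·28 + 22·(-27) + (-29)·29 = 644 - 594 - 841 = -791
|b| = √(784 + 729 + 841) = √2354 ≈ 48.5180
comp_b a = -791 / √2354 ≈ -16.303

-16.303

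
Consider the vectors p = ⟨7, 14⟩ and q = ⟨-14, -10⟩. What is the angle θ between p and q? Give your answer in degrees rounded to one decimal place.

p · q = 7·(-14) + 14·(-10) = -98 - 140 = -238
|p|² = 49 + 196 = 245,  |p| = √245 ≈ 15.652476
|q|² = 196 + 100 = 296,  |q| = √296 ≈ 17.204651
cos θ = -238 / (15.652476 · 17.204651) ≈ -0.88379
θ = arccos(-0.88379) ≈ 152.1°

152.1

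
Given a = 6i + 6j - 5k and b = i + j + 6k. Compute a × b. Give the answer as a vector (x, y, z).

(41, -41, 0)

i: 6·6 - (-5)·1 = 36 - (-5) = 41
j: (-5)·1 - 6·6 = -5 - 36 = -41
k: 6·1 - 6·1 = 6 - 6 = 0
a × b = (41, -41, 0)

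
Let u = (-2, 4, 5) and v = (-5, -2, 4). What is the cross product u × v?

(26, -17, 24)

i: 4·4 - 5·(-2) = 16 - (-10) = 26
j: 5·(-5) - (-2)·4 = -25 - (-8) = -17
k: (-2)·(-2) - 4·(-5) = 4 - (-20) = 24
u × v = (26, -17, 24)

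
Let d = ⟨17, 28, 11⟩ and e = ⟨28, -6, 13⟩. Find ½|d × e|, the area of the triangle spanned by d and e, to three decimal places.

494.334

i: 28·13 - 11·(-6) = 364 - (-66) = 430
j: 11·28 - 17·13 = 308 - 221 = 87
k: 17·(-6) - 28·28 = -102 - 784 = -886
d × e = (430, 87, -886)
|d × e| = √(430² + 87² + (-886)²) = √977465 ≈ 988.6683
area = ½ · 988.6683 ≈ 494.334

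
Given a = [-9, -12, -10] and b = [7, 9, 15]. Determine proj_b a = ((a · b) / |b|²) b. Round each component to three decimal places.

(-6.330, -8.138, -13.563)

a · b = (-9)·7 + (-12)·9 + (-10)·15 = -63 - 108 - 150 = -321
|b|² = 49 + 81 + 225 = 355
proj_b a = (-321/355) · (7, 9, 15) ≈ (-6.330, -8.138, -13.563)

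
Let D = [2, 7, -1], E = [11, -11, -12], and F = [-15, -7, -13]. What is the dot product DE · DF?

DE = E − D = (9, -18, -11)
DF = F − D = (-17, -14, -12)
DE · DF = 9·(-17) + (-18)·(-14) + (-11)·(-12) = -153 + 252 + 132 = 231

231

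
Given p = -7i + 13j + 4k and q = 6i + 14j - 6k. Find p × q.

(-134, -18, -176)

i: 13·(-6) - 4·14 = -78 - 56 = -134
j: 4·6 - (-7)·(-6) = 24 - 42 = -18
k: (-7)·14 - 13·6 = -98 - 78 = -176
p × q = (-134, -18, -176)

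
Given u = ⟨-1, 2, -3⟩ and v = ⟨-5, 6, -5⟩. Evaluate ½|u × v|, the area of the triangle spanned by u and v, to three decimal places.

i: 2·(-5) - (-3)·6 = -10 - (-18) = 8
j: (-3)·(-5) - (-1)·(-5) = 15 - 5 = 10
k: (-1)·6 - 2·(-5) = -6 - (-10) = 4
u × v = (8, 10, 4)
|u × v| = √(8² + 10² + 4²) = √180 ≈ 13.4164
area = ½ · 13.4164 ≈ 6.708

6.708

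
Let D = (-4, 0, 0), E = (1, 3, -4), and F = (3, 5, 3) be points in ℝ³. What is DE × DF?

DE = (5, 3, -4)
DF = (7, 5, 3)
i: 3·3 - (-4)·5 = 9 - (-20) = 29
j: (-4)·7 - 5·3 = -28 - 15 = -43
k: 5·5 - 3·7 = 25 - 21 = 4
DE × DF = (29, -43, 4)

(29, -43, 4)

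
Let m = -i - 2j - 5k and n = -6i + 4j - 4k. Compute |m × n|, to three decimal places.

41.425

i: (-2)·(-4) - (-5)·4 = 8 - (-20) = 28
j: (-5)·(-6) - (-1)·(-4) = 30 - 4 = 26
k: (-1)·4 - (-2)·(-6) = -4 - 12 = -16
m × n = (28, 26, -16)
|m × n| = √(28² + 26² + (-16)²) = √1716 ≈ 41.4246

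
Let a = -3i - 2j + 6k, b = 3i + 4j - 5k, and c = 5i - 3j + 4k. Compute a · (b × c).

b × c:
i: 4·4 - (-5)·(-3) = 16 - 15 = 1
j: (-5)·5 - 3·4 = -25 - 12 = -37
k: 3·(-3) - 4·5 = -9 - 20 = -29
b × c = (1, -37, -29)
a · (b × c) = (-3)·1 + (-2)·(-37) + 6·(-29) = -3 + 74 - 174 = -103

-103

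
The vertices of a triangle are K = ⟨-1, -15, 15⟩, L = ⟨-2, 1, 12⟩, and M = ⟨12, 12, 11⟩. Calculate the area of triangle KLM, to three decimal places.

119.753

KL = (-1, 16, -3),  KM = (13, 27, -4)
i: 16·(-4) - (-3)·27 = -64 - (-81) = 17
j: (-3)·13 - (-1)·(-4) = -39 - 4 = -43
k: (-1)·27 - 16·13 = -27 - 208 = -235
KL × KM = (17, -43, -235)
|KL × KM| = √57363 ≈ 239.5057
area = ½ · 239.5057 ≈ 119.753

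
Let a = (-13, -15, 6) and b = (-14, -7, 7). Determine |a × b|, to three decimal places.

134.830

i: (-15)·7 - 6·(-7) = -105 - (-42) = -63
j: 6·(-14) - (-13)·7 = -84 - (-91) = 7
k: (-13)·(-7) - (-15)·(-14) = 91 - 210 = -119
a × b = (-63, 7, -119)
|a × b| = √((-63)² + 7² + (-119)²) = √18179 ≈ 134.8295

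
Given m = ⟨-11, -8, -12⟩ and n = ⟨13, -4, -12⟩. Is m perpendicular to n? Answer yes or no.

no

m · n = (-11)·13 + (-8)·(-4) + (-12)·(-12) = -143 + 32 + 144 = 33
Nonzero, so the vectors are not orthogonal.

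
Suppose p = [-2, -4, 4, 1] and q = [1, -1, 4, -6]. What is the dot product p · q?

p · q = (-2)·1 + (-4)·(-1) + 4·4 + 1·(-6) = -2 + 4 + 16 - 6 = 12

12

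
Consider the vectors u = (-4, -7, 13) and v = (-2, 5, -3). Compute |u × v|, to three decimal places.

i: (-7)·(-3) - 13·5 = 21 - 65 = -44
j: 13·(-2) - (-4)·(-3) = -26 - 12 = -38
k: (-4)·5 - (-7)·(-2) = -20 - 14 = -34
u × v = (-44, -38, -34)
|u × v| = √((-44)² + (-38)² + (-34)²) = √4536 ≈ 67.3498

67.350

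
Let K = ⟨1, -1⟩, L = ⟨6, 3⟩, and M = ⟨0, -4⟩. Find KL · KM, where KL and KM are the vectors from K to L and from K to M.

KL = L − K = (5, 4)
KM = M − K = (-1, -3)
KL · KM = 5·(-1) + 4·(-3) = -5 - 12 = -17

-17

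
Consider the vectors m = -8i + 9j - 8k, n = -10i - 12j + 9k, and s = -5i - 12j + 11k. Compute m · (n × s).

n × s:
i: (-12)·11 - 9·(-12) = -132 - (-108) = -24
j: 9·(-5) - (-10)·11 = -45 - (-110) = 65
k: (-10)·(-12) - (-12)·(-5) = 120 - 60 = 60
n × s = (-24, 65, 60)
m · (n × s) = (-8)·(-24) + 9·65 + (-8)·60 = 192 + 585 - 480 = 297

297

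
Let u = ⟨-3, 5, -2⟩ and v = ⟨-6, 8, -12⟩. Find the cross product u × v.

i: 5·(-12) - (-2)·8 = -60 - (-16) = -44
j: (-2)·(-6) - (-3)·(-12) = 12 - 36 = -24
k: (-3)·8 - 5·(-6) = -24 - (-30) = 6
u × v = (-44, -24, 6)

(-44, -24, 6)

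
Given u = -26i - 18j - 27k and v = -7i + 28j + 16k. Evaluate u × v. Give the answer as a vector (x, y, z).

i: (-18)·16 - (-27)·28 = -288 - (-756) = 468
j: (-27)·(-7) - (-26)·16 = 189 - (-416) = 605
k: (-26)·28 - (-18)·(-7) = -728 - 126 = -854
u × v = (468, 605, -854)

(468, 605, -854)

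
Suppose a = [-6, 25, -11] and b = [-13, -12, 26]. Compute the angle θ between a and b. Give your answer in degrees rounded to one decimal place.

a · b = (-6)·(-13) + 25·(-12) + (-11)·26 = 78 - 300 - 286 = -508
|a|² = 36 + 625 + 121 = 782,  |a| = √782 ≈ 27.964263
|b|² = 169 + 144 + 676 = 989,  |b| = √989 ≈ 31.448370
cos θ = -508 / (27.964263 · 31.448370) ≈ -0.57765
θ = arccos(-0.57765) ≈ 125.3°

125.3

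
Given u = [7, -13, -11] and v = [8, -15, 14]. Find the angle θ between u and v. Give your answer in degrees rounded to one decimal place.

76.2

u · v = 7·8 + (-13)·(-15) + (-11)·14 = 56 + 195 - 154 = 97
|u|² = 49 + 169 + 121 = 339,  |u| = √339 ≈ 18.411953
|v|² = 64 + 225 + 196 = 485,  |v| = √485 ≈ 22.022716
cos θ = 97 / (18.411953 · 22.022716) ≈ 0.23922
θ = arccos(0.23922) ≈ 76.2°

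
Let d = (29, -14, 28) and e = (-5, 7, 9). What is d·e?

d · e = 29·(-5) + (-14)·7 + 28·9 = -145 - 98 + 252 = 9

9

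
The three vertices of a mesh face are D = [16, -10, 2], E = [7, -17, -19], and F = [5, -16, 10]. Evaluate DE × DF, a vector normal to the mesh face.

DE = (-9, -7, -21)
DF = (-11, -6, 8)
i: (-7)·8 - (-21)·(-6) = -56 - 126 = -182
j: (-21)·(-11) - (-9)·8 = 231 - (-72) = 303
k: (-9)·(-6) - (-7)·(-11) = 54 - 77 = -23
DE × DF = (-182, 303, -23)

(-182, 303, -23)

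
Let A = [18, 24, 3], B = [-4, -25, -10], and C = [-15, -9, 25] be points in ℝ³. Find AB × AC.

AB = (-22, -49, -13)
AC = (-33, -33, 22)
i: (-49)·22 - (-13)·(-33) = -1078 - 429 = -1507
j: (-13)·(-33) - (-22)·22 = 429 - (-484) = 913
k: (-22)·(-33) - (-49)·(-33) = 726 - 1617 = -891
AB × AC = (-1507, 913, -891)

(-1507, 913, -891)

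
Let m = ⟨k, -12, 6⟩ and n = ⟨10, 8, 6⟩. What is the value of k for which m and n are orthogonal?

m · n = k·10 + (-12)·8 + 6·6 = -60 + 10k
Set equal to 0: 10k = 60, so k = 6.

6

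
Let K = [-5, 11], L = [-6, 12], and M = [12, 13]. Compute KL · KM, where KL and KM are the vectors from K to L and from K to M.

-15

KL = L − K = (-1, 1)
KM = M − K = (17, 2)
KL · KM = (-1)·17 + 1·2 = -17 + 2 = -15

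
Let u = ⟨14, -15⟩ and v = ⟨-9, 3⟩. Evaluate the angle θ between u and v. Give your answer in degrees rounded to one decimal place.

u · v = 14·(-9) + (-15)·3 = -126 - 45 = -171
|u|² = 196 + 225 = 421,  |u| = √421 ≈ 20.518285
|v|² = 81 + 9 = 90,  |v| = √90 ≈ 9.486833
cos θ = -171 / (20.518285 · 9.486833) ≈ -0.87848
θ = arccos(-0.87848) ≈ 151.5°

151.5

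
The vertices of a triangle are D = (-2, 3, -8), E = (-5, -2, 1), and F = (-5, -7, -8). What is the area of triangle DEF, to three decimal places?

DE = (-3, -5, 9),  DF = (-3, -10, 0)
i: (-5)·0 - 9·(-10) = 0 - (-90) = 90
j: 9·(-3) - (-3)·0 = -27 - 0 = -27
k: (-3)·(-10) - (-5)·(-3) = 30 - 15 = 15
DE × DF = (90, -27, 15)
|DE × DF| = √9054 ≈ 95.1525
area = ½ · 95.1525 ≈ 47.576

47.576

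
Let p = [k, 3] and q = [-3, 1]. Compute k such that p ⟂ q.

1

p · q = k·(-3) + 3·1 = 3 - 3k
Set equal to 0: -3k = -3, so k = 1.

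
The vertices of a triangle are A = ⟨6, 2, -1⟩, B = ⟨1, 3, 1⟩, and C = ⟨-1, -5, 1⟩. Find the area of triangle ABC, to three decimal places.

22.561

AB = (-5, 1, 2),  AC = (-7, -7, 2)
i: 1·2 - 2·(-7) = 2 - (-14) = 16
j: 2·(-7) - (-5)·2 = -14 - (-10) = -4
k: (-5)·(-7) - 1·(-7) = 35 - (-7) = 42
AB × AC = (16, -4, 42)
|AB × AC| = √2036 ≈ 45.1221
area = ½ · 45.1221 ≈ 22.561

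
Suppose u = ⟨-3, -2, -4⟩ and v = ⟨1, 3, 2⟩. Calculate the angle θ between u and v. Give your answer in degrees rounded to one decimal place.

u · v = (-3)·1 + (-2)·3 + (-4)·2 = -3 - 6 - 8 = -17
|u|² = 9 + 4 + 16 = 29,  |u| = √29 ≈ 5.385165
|v|² = 1 + 9 + 4 = 14,  |v| = √14 ≈ 3.741657
cos θ = -17 / (5.385165 · 3.741657) ≈ -0.84370
θ = arccos(-0.84370) ≈ 147.5°

147.5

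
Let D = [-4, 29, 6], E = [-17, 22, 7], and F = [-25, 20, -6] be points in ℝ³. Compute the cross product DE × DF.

DE = (-13, -7, 1)
DF = (-21, -9, -12)
i: (-7)·(-12) - 1·(-9) = 84 - (-9) = 93
j: 1·(-21) - (-13)·(-12) = -21 - 156 = -177
k: (-13)·(-9) - (-7)·(-21) = 117 - 147 = -30
DE × DF = (93, -177, -30)

(93, -177, -30)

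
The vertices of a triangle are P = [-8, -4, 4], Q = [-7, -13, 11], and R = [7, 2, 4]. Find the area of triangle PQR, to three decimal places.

PQ = (1, -9, 7),  PR = (15, 6, 0)
i: (-9)·0 - 7·6 = 0 - 42 = -42
j: 7·15 - 1·0 = 105 - 0 = 105
k: 1·6 - (-9)·15 = 6 - (-135) = 141
PQ × PR = (-42, 105, 141)
|PQ × PR| = √32670 ≈ 180.7484
area = ½ · 180.7484 ≈ 90.374

90.374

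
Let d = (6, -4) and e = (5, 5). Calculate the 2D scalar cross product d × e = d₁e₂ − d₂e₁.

50

6·5 - (-4)·5 = 30 - (-20) = 50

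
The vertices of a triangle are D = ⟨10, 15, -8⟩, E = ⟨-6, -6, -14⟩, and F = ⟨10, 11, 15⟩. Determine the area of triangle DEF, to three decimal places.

314.869

DE = (-16, -21, -6),  DF = (0, -4, 23)
i: (-21)·23 - (-6)·(-4) = -483 - 24 = -507
j: (-6)·0 - (-16)·23 = 0 - (-368) = 368
k: (-16)·(-4) - (-21)·0 = 64 - 0 = 64
DE × DF = (-507, 368, 64)
|DE × DF| = √396569 ≈ 629.7372
area = ½ · 629.7372 ≈ 314.869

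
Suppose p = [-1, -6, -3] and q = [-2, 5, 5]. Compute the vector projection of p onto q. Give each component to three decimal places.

(1.593, -3.981, -3.981)

p · q = (-1)·(-2) + (-6)·5 + (-3)·5 = 2 - 30 - 15 = -43
|q|² = 4 + 25 + 25 = 54
proj_q p = (-43/54) · (-2, 5, 5) ≈ (1.593, -3.981, -3.981)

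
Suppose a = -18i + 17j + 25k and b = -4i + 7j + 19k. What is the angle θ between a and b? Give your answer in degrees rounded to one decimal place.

23.5

a · b = (-18)·(-4) + 17·7 + 25·19 = 72 + 119 + 475 = 666
|a|² = 324 + 289 + 625 = 1238,  |a| = √1238 ≈ 35.185224
|b|² = 16 + 49 + 361 = 426,  |b| = √426 ≈ 20.639767
cos θ = 666 / (35.185224 · 20.639767) ≈ 0.91708
θ = arccos(0.91708) ≈ 23.5°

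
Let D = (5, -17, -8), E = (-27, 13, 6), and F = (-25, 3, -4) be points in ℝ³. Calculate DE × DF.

(-160, -292, 260)

DE = (-32, 30, 14)
DF = (-30, 20, 4)
i: 30·4 - 14·20 = 120 - 280 = -160
j: 14·(-30) - (-32)·4 = -420 - (-128) = -292
k: (-32)·20 - 30·(-30) = -640 - (-900) = 260
DE × DF = (-160, -292, 260)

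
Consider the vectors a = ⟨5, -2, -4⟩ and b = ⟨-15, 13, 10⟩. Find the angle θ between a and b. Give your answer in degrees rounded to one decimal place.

161.0

a · b = 5·(-15) + (-2)·13 + (-4)·10 = -75 - 26 - 40 = -141
|a|² = 25 + 4 + 16 = 45,  |a| = √45 ≈ 6.708204
|b|² = 225 + 169 + 100 = 494,  |b| = √494 ≈ 22.226111
cos θ = -141 / (6.708204 · 22.226111) ≈ -0.94569
θ = arccos(-0.94569) ≈ 161.0°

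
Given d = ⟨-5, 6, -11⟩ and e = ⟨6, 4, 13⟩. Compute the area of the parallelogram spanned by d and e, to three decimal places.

i: 6·13 - (-11)·4 = 78 - (-44) = 122
j: (-11)·6 - (-5)·13 = -66 - (-65) = -1
k: (-5)·4 - 6·6 = -20 - 36 = -56
d × e = (122, -1, -56)
|d × e| = √(122² + (-1)² + (-56)²) = √18021 ≈ 134.2423

134.242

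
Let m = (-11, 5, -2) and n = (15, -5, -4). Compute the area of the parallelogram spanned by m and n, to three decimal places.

82.316

i: 5·(-4) - (-2)·(-5) = -20 - 10 = -30
j: (-2)·15 - (-11)·(-4) = -30 - 44 = -74
k: (-11)·(-5) - 5·15 = 55 - 75 = -20
m × n = (-30, -74, -20)
|m × n| = √((-30)² + (-74)² + (-20)²) = √6776 ≈ 82.3165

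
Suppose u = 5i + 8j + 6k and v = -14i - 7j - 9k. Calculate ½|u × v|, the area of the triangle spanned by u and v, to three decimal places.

45.689

i: 8·(-9) - 6·(-7) = -72 - (-42) = -30
j: 6·(-14) - 5·(-9) = -84 - (-45) = -39
k: 5·(-7) - 8·(-14) = -35 - (-112) = 77
u × v = (-30, -39, 77)
|u × v| = √((-30)² + (-39)² + 77²) = √8350 ≈ 91.3783
area = ½ · 91.3783 ≈ 45.689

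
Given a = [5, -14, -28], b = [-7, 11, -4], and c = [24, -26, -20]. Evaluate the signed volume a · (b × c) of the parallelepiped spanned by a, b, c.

3980

b × c:
i: 11·(-20) - (-4)·(-26) = -220 - 104 = -324
j: (-4)·24 - (-7)·(-20) = -96 - 140 = -236
k: (-7)·(-26) - 11·24 = 182 - 264 = -82
b × c = (-324, -236, -82)
a · (b × c) = 5·(-324) + (-14)·(-236) + (-28)·(-82) = -1620 + 3304 + 2296 = 3980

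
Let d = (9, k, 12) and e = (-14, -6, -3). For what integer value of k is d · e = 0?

-27

d · e = 9·(-14) + k·(-6) + 12·(-3) = -162 - 6k
Set equal to 0: -6k = 162, so k = -27.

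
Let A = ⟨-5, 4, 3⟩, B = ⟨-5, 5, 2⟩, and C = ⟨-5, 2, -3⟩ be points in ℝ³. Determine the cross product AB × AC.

(-8, 0, 0)

AB = (0, 1, -1)
AC = (0, -2, -6)
i: 1·(-6) - (-1)·(-2) = -6 - 2 = -8
j: (-1)·0 - 0·(-6) = 0 - 0 = 0
k: 0·(-2) - 1·0 = 0 - 0 = 0
AB × AC = (-8, 0, 0)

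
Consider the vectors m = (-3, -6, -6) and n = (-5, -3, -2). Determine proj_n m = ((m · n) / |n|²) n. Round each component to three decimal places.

(-5.921, -3.553, -2.368)

m · n = (-3)·(-5) + (-6)·(-3) + (-6)·(-2) = 15 + 18 + 12 = 45
|n|² = 25 + 9 + 4 = 38
proj_n m = (45/38) · (-5, -3, -2) ≈ (-5.921, -3.553, -2.368)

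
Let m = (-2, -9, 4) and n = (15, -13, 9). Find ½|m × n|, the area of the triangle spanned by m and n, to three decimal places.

90.617

i: (-9)·9 - 4·(-13) = -81 - (-52) = -29
j: 4·15 - (-2)·9 = 60 - (-18) = 78
k: (-2)·(-13) - (-9)·15 = 26 - (-135) = 161
m × n = (-29, 78, 161)
|m × n| = √((-29)² + 78² + 161²) = √32846 ≈ 181.2347
area = ½ · 181.2347 ≈ 90.617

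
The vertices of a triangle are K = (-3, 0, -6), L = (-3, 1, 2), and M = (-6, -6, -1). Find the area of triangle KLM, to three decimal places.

KL = (0, 1, 8),  KM = (-3, -6, 5)
i: 1·5 - 8·(-6) = 5 - (-48) = 53
j: 8·(-3) - 0·5 = -24 - 0 = -24
k: 0·(-6) - 1·(-3) = 0 - (-3) = 3
KL × KM = (53, -24, 3)
|KL × KM| = √3394 ≈ 58.2580
area = ½ · 58.2580 ≈ 29.129

29.129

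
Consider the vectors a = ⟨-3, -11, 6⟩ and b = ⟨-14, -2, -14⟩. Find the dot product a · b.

-20

a · b = (-3)·(-14) + (-11)·(-2) + 6·(-14) = 42 + 22 - 84 = -20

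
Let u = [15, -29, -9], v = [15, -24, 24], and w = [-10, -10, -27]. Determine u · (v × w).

12045

v × w:
i: (-24)·(-27) - 24·(-10) = 648 - (-240) = 888
j: 24·(-10) - 15·(-27) = -240 - (-405) = 165
k: 15·(-10) - (-24)·(-10) = -150 - 240 = -390
v × w = (888, 165, -390)
u · (v × w) = 15·888 + (-29)·165 + (-9)·(-390) = 13320 - 4785 + 3510 = 12045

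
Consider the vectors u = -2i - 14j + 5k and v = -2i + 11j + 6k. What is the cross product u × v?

i: (-14)·6 - 5·11 = -84 - 55 = -139
j: 5·(-2) - (-2)·6 = -10 - (-12) = 2
k: (-2)·11 - (-14)·(-2) = -22 - 28 = -50
u × v = (-139, 2, -50)

(-139, 2, -50)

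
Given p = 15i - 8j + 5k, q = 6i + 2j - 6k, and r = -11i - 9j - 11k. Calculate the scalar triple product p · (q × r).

q × r:
i: 2·(-11) - (-6)·(-9) = -22 - 54 = -76
j: (-6)·(-11) - 6·(-11) = 66 - (-66) = 132
k: 6·(-9) - 2·(-11) = -54 - (-22) = -32
q × r = (-76, 132, -32)
p · (q × r) = 15·(-76) + (-8)·132 + 5·(-32) = -1140 - 1056 - 160 = -2356

-2356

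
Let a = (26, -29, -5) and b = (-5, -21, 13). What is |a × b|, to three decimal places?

898.762

i: (-29)·13 - (-5)·(-21) = -377 - 105 = -482
j: (-5)·(-5) - 26·13 = 25 - 338 = -313
k: 26·(-21) - (-29)·(-5) = -546 - 145 = -691
a × b = (-482, -313, -691)
|a × b| = √((-482)² + (-313)² + (-691)²) = √807774 ≈ 898.7625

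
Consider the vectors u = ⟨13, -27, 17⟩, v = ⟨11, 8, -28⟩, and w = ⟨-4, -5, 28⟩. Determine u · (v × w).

v × w:
i: 8·28 - (-28)·(-5) = 224 - 140 = 84
j: (-28)·(-4) - 11·28 = 112 - 308 = -196
k: 11·(-5) - 8·(-4) = -55 - (-32) = -23
v × w = (84, -196, -23)
u · (v × w) = 13·84 + (-27)·(-196) + 17·(-23) = 1092 + 5292 - 391 = 5993

5993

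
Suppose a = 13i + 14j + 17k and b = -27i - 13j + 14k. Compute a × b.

i: 14·14 - 17·(-13) = 196 - (-221) = 417
j: 17·(-27) - 13·14 = -459 - 182 = -641
k: 13·(-13) - 14·(-27) = -169 - (-378) = 209
a × b = (417, -641, 209)

(417, -641, 209)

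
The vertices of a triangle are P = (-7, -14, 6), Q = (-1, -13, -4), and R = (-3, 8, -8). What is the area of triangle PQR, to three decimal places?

123.244

PQ = (6, 1, -10),  PR = (4, 22, -14)
i: 1·(-14) - (-10)·22 = -14 - (-220) = 206
j: (-10)·4 - 6·(-14) = -40 - (-84) = 44
k: 6·22 - 1·4 = 132 - 4 = 128
PQ × PR = (206, 44, 128)
|PQ × PR| = √60756 ≈ 246.4873
area = ½ · 246.4873 ≈ 123.244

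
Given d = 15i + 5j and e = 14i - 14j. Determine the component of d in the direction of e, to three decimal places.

d · e = 15·14 + 5·(-14) = 210 - 70 = 140
|e| = √(196 + 196) = √392 ≈ 19.7990
comp_e d = 140 / √392 ≈ 7.071

7.071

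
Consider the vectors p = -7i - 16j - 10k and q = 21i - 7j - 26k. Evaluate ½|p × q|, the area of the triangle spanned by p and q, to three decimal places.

i: (-16)·(-26) - (-10)·(-7) = 416 - 70 = 346
j: (-10)·21 - (-7)·(-26) = -210 - 182 = -392
k: (-7)·(-7) - (-16)·21 = 49 - (-336) = 385
p × q = (346, -392, 385)
|p × q| = √(346² + (-392)² + 385²) = √421605 ≈ 649.3112
area = ½ · 649.3112 ≈ 324.656

324.656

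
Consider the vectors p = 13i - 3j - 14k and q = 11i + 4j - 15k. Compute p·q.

341

p · q = 13·11 + (-3)·4 + (-14)·(-15) = 143 - 12 + 210 = 341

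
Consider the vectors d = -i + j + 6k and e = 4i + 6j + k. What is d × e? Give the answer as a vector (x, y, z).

i: 1·1 - 6·6 = 1 - 36 = -35
j: 6·4 - (-1)·1 = 24 - (-1) = 25
k: (-1)·6 - 1·4 = -6 - 4 = -10
d × e = (-35, 25, -10)

(-35, 25, -10)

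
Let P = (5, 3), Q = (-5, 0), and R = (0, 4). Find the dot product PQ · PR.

PQ = Q − P = (-10, -3)
PR = R − P = (-5, 1)
PQ · PR = (-10)·(-5) + (-3)·1 = 50 - 3 = 47

47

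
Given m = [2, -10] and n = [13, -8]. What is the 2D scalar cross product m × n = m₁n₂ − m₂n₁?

114

2·(-8) - (-10)·13 = -16 - (-130) = 114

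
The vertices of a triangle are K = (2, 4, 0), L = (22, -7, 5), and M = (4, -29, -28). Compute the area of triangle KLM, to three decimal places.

KL = (20, -11, 5),  KM = (2, -33, -28)
i: (-11)·(-28) - 5·(-33) = 308 - (-165) = 473
j: 5·2 - 20·(-28) = 10 - (-560) = 570
k: 20·(-33) - (-11)·2 = -660 - (-22) = -638
KL × KM = (473, 570, -638)
|KL × KM| = √955673 ≈ 977.5853
area = ½ · 977.5853 ≈ 488.793

488.793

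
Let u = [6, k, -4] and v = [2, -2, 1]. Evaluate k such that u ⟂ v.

4

u · v = 6·2 + k·(-2) + (-4)·1 = 8 - 2k
Set equal to 0: -2k = -8, so k = 4.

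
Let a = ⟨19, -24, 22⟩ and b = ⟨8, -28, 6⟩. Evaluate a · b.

956

a · b = 19·8 + (-24)·(-28) + 22·6 = 152 + 672 + 132 = 956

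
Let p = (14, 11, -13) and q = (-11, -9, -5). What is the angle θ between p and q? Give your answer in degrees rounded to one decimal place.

124.5

p · q = 14·(-11) + 11·(-9) + (-13)·(-5) = -154 - 99 + 65 = -188
|p|² = 196 + 121 + 169 = 486,  |p| = √486 ≈ 22.045408
|q|² = 121 + 81 + 25 = 227,  |q| = √227 ≈ 15.066519
cos θ = -188 / (22.045408 · 15.066519) ≈ -0.56601
θ = arccos(-0.56601) ≈ 124.5°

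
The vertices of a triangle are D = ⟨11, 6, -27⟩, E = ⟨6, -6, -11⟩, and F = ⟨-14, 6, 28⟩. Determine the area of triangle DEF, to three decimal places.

DE = (-5, -12, 16),  DF = (-25, 0, 55)
i: (-12)·55 - 16·0 = -660 - 0 = -660
j: 16·(-25) - (-5)·55 = -400 - (-275) = -125
k: (-5)·0 - (-12)·(-25) = 0 - 300 = -300
DE × DF = (-660, -125, -300)
|DE × DF| = √541225 ≈ 735.6800
area = ½ · 735.6800 ≈ 367.840

367.840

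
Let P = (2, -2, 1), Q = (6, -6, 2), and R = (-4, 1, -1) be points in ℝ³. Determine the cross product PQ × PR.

(5, 2, -12)

PQ = (4, -4, 1)
PR = (-6, 3, -2)
i: (-4)·(-2) - 1·3 = 8 - 3 = 5
j: 1·(-6) - 4·(-2) = -6 - (-8) = 2
k: 4·3 - (-4)·(-6) = 12 - 24 = -12
PQ × PR = (5, 2, -12)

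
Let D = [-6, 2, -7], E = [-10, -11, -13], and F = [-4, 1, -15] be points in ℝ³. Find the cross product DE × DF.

(98, -44, 30)

DE = (-4, -13, -6)
DF = (2, -1, -8)
i: (-13)·(-8) - (-6)·(-1) = 104 - 6 = 98
j: (-6)·2 - (-4)·(-8) = -12 - 32 = -44
k: (-4)·(-1) - (-13)·2 = 4 - (-26) = 30
DE × DF = (98, -44, 30)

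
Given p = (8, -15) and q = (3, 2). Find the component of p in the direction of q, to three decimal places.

p · q = 8·3 + (-15)·2 = 24 - 30 = -6
|q| = √(9 + 4) = √13 ≈ 3.6056
comp_q p = -6 / √13 ≈ -1.664

-1.664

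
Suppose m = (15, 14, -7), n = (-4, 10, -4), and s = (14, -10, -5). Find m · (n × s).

n × s:
i: 10·(-5) - (-4)·(-10) = -50 - 40 = -90
j: (-4)·14 - (-4)·(-5) = -56 - 20 = -76
k: (-4)·(-10) - 10·14 = 40 - 140 = -100
n × s = (-90, -76, -100)
m · (n × s) = 15·(-90) + 14·(-76) + (-7)·(-100) = -1350 - 1064 + 700 = -1714

-1714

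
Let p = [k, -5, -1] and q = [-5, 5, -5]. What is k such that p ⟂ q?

-4

p · q = k·(-5) + (-5)·5 + (-1)·(-5) = -20 - 5k
Set equal to 0: -5k = 20, so k = -4.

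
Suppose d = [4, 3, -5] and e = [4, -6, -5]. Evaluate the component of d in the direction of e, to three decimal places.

2.621

d · e = 4·4 + 3·(-6) + (-5)·(-5) = 16 - 18 + 25 = 23
|e| = √(16 + 36 + 25) = √77 ≈ 8.7750
comp_e d = 23 / √77 ≈ 2.621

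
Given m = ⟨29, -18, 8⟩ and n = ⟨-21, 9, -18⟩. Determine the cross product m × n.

i: (-18)·(-18) - 8·9 = 324 - 72 = 252
j: 8·(-21) - 29·(-18) = -168 - (-522) = 354
k: 29·9 - (-18)·(-21) = 261 - 378 = -117
m × n = (252, 354, -117)

(252, 354, -117)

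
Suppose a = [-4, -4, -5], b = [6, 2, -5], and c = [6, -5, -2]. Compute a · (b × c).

398

b × c:
i: 2·(-2) - (-5)·(-5) = -4 - 25 = -29
j: (-5)·6 - 6·(-2) = -30 - (-12) = -18
k: 6·(-5) - 2·6 = -30 - 12 = -42
b × c = (-29, -18, -42)
a · (b × c) = (-4)·(-29) + (-4)·(-18) + (-5)·(-42) = 116 + 72 + 210 = 398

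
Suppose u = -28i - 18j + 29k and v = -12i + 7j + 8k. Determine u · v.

442

u · v = (-28)·(-12) + (-18)·7 + 29·8 = 336 - 126 + 232 = 442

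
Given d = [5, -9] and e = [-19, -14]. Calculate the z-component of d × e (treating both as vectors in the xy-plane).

-241

5·(-14) - (-9)·(-19) = -70 - 171 = -241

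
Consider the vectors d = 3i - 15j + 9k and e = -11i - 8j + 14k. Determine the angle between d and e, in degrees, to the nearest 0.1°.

52.1

d · e = 3·(-11) + (-15)·(-8) + 9·14 = -33 + 120 + 126 = 213
|d|² = 9 + 225 + 81 = 315,  |d| = √315 ≈ 17.748239
|e|² = 121 + 64 + 196 = 381,  |e| = √381 ≈ 19.519221
cos θ = 213 / (17.748239 · 19.519221) ≈ 0.61484
θ = arccos(0.61484) ≈ 52.1°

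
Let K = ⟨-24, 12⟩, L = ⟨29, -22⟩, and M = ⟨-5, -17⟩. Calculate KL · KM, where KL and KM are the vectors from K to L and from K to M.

KL = L − K = (53, -34)
KM = M − K = (19, -29)
KL · KM = 53·19 + (-34)·(-29) = 1007 + 986 = 1993

1993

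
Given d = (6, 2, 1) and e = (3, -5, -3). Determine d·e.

5

d · e = 6·3 + 2·(-5) + 1·(-3) = 18 - 10 - 3 = 5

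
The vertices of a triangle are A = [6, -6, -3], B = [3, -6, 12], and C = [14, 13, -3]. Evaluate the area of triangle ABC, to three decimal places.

AB = (-3, 0, 15),  AC = (8, 19, 0)
i: 0·0 - 15·19 = 0 - 285 = -285
j: 15·8 - (-3)·0 = 120 - 0 = 120
k: (-3)·19 - 0·8 = -57 - 0 = -57
AB × AC = (-285, 120, -57)
|AB × AC| = √98874 ≈ 314.4424
area = ½ · 314.4424 ≈ 157.221

157.221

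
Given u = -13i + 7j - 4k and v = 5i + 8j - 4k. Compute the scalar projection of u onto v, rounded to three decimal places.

u · v = (-13)·5 + 7·8 + (-4)·(-4) = -65 + 56 + 16 = 7
|v| = √(25 + 64 + 16) = √105 ≈ 10.2470
comp_v u = 7 / √105 ≈ 0.683

0.683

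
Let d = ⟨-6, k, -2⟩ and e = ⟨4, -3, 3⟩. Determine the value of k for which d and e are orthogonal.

d · e = (-6)·4 + k·(-3) + (-2)·3 = -30 - 3k
Set equal to 0: -3k = 30, so k = -10.

-10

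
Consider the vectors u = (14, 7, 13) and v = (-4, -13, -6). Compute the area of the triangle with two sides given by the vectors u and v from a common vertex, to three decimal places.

i: 7·(-6) - 13·(-13) = -42 - (-169) = 127
j: 13·(-4) - 14·(-6) = -52 - (-84) = 32
k: 14·(-13) - 7·(-4) = -182 - (-28) = -154
u × v = (127, 32, -154)
|u × v| = √(127² + 32² + (-154)²) = √40869 ≈ 202.1608
area = ½ · 202.1608 ≈ 101.080

101.080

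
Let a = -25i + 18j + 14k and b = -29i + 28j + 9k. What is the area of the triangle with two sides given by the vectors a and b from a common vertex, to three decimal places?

i: 18·9 - 14·28 = 162 - 392 = -230
j: 14·(-29) - (-25)·9 = -406 - (-225) = -181
k: (-25)·28 - 18·(-29) = -700 - (-522) = -178
a × b = (-230, -181, -178)
|a × b| = √((-230)² + (-181)² + (-178)²) = √117345 ≈ 342.5566
area = ½ · 342.5566 ≈ 171.278

171.278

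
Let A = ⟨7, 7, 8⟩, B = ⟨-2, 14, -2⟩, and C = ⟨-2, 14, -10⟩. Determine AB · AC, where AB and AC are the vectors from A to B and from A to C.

AB = B − A = (-9, 7, -10)
AC = C − A = (-9, 7, -18)
AB · AC = (-9)·(-9) + 7·7 + (-10)·(-18) = 81 + 49 + 180 = 310

310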